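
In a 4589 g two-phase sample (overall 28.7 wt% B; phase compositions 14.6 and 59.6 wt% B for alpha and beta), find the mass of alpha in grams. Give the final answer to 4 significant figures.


f_alpha = (C_beta - C0) / (C_beta - C_alpha)
f_alpha = (59.6 - 28.7) / (59.6 - 14.6) = 0.686667
m_alpha = f_alpha * m_total = 0.686667 * 4589 = 3151 g


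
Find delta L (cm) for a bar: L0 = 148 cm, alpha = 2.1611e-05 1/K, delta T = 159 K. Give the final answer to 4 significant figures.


dL = L0 * alpha * dT
dL = 148 * 2.1611e-05 * 159
dL = 0.5086 cm


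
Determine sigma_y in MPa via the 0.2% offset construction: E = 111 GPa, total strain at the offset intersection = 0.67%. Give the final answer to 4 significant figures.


Offset strain = 0.002
Elastic strain at yield = total_strain - offset = 6.7e-03 - 0.002 = 4.7e-03
sigma_y = E * elastic_strain = 111000 * 4.7e-03
sigma_y = 521.7 MPa


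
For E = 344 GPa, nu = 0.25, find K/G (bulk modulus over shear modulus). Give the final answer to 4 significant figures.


G = E / (2*(1+nu))
G = 344 / (2*(1+0.25)) = 137.6 GPa
K = E / (3*(1-2*nu))
K = 344 / (3*(1-2*0.25)) = 229.333 GPa
K/G = 229.333 / 137.6 = 1.667


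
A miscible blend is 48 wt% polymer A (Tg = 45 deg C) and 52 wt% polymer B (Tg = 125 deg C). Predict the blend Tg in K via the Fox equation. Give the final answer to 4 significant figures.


1/Tg = w1/Tg1 + w2/Tg2 (in Kelvin)
Tg1 = 318.15 K, Tg2 = 398.15 K
1/Tg = 0.48/318.15 + 0.52/398.15
Tg = 355.3 K


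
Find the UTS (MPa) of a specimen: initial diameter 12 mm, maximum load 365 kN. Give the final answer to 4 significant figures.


A0 = pi*(d/2)^2 = pi*(12/2)^2 = 113.097 mm^2
UTS = F_max / A0 = 365*1000 / 113.097
UTS = 3227 MPa


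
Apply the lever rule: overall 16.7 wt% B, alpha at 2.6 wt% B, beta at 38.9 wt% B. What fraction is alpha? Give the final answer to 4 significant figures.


f_alpha = (C_beta - C0) / (C_beta - C_alpha)
f_alpha = (38.9 - 16.7) / (38.9 - 2.6)
f_alpha = 0.6116


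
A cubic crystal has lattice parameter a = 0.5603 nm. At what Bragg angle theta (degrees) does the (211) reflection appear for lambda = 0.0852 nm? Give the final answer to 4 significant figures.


d = a / sqrt(h^2+k^2+l^2)
d = 0.5603 / sqrt(6) = 0.228742 nm
lambda = 2*d*sin(theta)  =>  sin(theta) = lambda / (2*d)
sin(theta) = 0.0852 / (2 * 0.228742) = 0.186236
theta = 10.73 deg


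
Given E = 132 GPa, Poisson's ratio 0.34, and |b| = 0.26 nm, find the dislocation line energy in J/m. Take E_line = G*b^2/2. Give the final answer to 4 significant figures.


Step 1: G = E / (2*(1+nu))
G = 132 / (2*(1+0.34)) = 49.2537 GPa = 4.92537e+10 Pa
Step 2: E_line = G*b^2/2
b = 0.26 nm = 2.6e-10 m
E_line = 0.5 * 4.92537e+10 * (2.6e-10)^2 = 1.665e-09 J/m


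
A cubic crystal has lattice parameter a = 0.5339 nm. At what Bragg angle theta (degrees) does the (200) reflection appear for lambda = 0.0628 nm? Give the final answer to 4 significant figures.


d = a / sqrt(h^2+k^2+l^2)
d = 0.5339 / sqrt(4) = 0.26695 nm
lambda = 2*d*sin(theta)  =>  sin(theta) = lambda / (2*d)
sin(theta) = 0.0628 / (2 * 0.26695) = 0.117625
theta = 6.755 deg


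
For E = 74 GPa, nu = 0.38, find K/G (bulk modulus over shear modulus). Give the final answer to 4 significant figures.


G = E / (2*(1+nu))
G = 74 / (2*(1+0.38)) = 26.8116 GPa
K = E / (3*(1-2*nu))
K = 74 / (3*(1-2*0.38)) = 102.778 GPa
K/G = 102.778 / 26.8116 = 3.833


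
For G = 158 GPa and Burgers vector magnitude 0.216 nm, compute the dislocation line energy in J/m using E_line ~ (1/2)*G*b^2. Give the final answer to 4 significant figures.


E = G*b^2/2
b = 0.216 nm = 2.16e-10 m
G = 158 GPa = 1.58e+11 Pa
E = 0.5 * 1.58e+11 * (2.16e-10)^2
E = 3.686e-09 J/m


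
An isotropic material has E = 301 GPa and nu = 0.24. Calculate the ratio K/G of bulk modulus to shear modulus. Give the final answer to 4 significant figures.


G = E / (2*(1+nu))
G = 301 / (2*(1+0.24)) = 121.371 GPa
K = E / (3*(1-2*nu))
K = 301 / (3*(1-2*0.24)) = 192.949 GPa
K/G = 192.949 / 121.371 = 1.59


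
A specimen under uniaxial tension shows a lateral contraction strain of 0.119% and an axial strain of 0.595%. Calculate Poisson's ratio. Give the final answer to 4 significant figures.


nu = -epsilon_lat / epsilon_axial
Lateral strain is contraction (negative), so using magnitudes:
nu = 0.119 / 0.595
nu = 0.2


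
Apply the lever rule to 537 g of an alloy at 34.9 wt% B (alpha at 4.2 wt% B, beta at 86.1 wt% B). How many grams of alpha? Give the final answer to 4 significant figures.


f_alpha = (C_beta - C0) / (C_beta - C_alpha)
f_alpha = (86.1 - 34.9) / (86.1 - 4.2) = 0.625153
m_alpha = f_alpha * m_total = 0.625153 * 537 = 335.7 g


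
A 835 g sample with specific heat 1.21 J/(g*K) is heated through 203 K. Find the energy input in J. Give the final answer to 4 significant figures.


Q = m * cp * dT
Q = 835 * 1.21 * 203
Q = 205100 J


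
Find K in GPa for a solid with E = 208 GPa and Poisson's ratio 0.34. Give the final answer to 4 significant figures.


K = E / (3*(1-2*nu))
K = 208 / (3*(1-2*0.34))
K = 216.7 GPa


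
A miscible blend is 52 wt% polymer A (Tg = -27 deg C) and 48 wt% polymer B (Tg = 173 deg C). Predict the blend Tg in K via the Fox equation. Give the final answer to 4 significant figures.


1/Tg = w1/Tg1 + w2/Tg2 (in Kelvin)
Tg1 = 246.15 K, Tg2 = 446.15 K
1/Tg = 0.52/246.15 + 0.48/446.15
Tg = 313.6 K


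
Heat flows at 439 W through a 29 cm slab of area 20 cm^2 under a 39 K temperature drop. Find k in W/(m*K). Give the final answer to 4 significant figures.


k = Q*L / (A*dT)
L = 0.29 m, A = 2e-03 m^2
k = 439 * 0.29 / (2e-03 * 39)
k = 1632 W/(m*K)


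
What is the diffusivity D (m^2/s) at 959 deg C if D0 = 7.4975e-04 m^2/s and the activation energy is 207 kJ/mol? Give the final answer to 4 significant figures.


D = D0 * exp(-Qd / (R*T))
T = 1232.15 K
D = 7.4975e-04 * exp(-207e3 / (8.314 * 1232.15))
D = 1.257e-12 m^2/s


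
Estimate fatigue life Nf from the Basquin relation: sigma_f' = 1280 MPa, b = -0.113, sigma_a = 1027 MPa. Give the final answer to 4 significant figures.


sigma_a = sigma_f' * (2*Nf)^b
2*Nf = (sigma_a / sigma_f')^(1/b)
2*Nf = (1027 / 1280)^(1/-0.113)
2*Nf = 7.02049
Nf = 3.51 cycles


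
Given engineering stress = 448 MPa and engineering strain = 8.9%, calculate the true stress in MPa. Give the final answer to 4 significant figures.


sigma_true = sigma_eng * (1 + epsilon_eng)
sigma_true = 448 * (1 + 0.089)
sigma_true = 487.9 MPa


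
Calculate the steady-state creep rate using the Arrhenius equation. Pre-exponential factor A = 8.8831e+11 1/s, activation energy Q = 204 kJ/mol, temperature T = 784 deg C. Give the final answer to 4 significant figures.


rate = A * exp(-Q / (R*T))
T = 784 + 273.15 = 1057.15 K
rate = 8.8831e+11 * exp(-204e3 / (8.314 * 1057.15))
rate = 73.86 1/s


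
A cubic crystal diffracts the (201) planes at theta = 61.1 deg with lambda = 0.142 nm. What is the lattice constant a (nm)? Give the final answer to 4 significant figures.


d = lambda / (2*sin(theta))
d = 0.142 / (2*sin(61.1 deg))
d = 0.0810998 nm
a = d * sqrt(h^2+k^2+l^2) = 0.0810998 * sqrt(5)
a = 0.1813 nm


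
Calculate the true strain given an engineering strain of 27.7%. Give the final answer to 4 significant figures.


epsilon_true = ln(1 + epsilon_eng)
epsilon_true = ln(1 + 0.277)
epsilon_true = 0.2445


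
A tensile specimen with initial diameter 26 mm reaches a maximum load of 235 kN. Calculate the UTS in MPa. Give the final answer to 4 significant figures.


A0 = pi*(d/2)^2 = pi*(26/2)^2 = 530.929 mm^2
UTS = F_max / A0 = 235*1000 / 530.929
UTS = 442.6 MPa


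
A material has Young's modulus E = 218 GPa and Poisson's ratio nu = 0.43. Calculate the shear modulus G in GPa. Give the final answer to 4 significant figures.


G = E / (2*(1+nu))
G = 218 / (2*(1+0.43))
G = 76.22 GPa


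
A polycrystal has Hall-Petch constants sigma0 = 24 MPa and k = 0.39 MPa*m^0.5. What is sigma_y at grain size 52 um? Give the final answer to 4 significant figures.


sigma_y = sigma0 + k / sqrt(d)
d = 52 um = 5.2e-05 m
sigma_y = 24 + 0.39 / sqrt(5.2e-05)
sigma_y = 78.08 MPa


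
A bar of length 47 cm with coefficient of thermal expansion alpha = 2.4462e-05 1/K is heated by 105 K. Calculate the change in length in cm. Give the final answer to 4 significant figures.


dL = L0 * alpha * dT
dL = 47 * 2.4462e-05 * 105
dL = 0.1207 cm


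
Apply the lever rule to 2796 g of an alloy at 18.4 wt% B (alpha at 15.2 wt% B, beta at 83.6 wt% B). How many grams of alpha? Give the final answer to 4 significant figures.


f_alpha = (C_beta - C0) / (C_beta - C_alpha)
f_alpha = (83.6 - 18.4) / (83.6 - 15.2) = 0.953216
m_alpha = f_alpha * m_total = 0.953216 * 2796 = 2665 g


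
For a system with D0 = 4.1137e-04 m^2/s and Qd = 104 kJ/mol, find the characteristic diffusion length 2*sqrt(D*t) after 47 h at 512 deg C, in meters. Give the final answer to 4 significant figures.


Step 1: D = D0 * exp(-Qd/(R*T))
T = 785.15 K
D = 4.1137e-04 * exp(-104e3 / (8.314 * 785.15)) = 4.95504e-11 m^2/s
Step 2: L = 2*sqrt(D*t)
t = 47 h = 169200 s
L = 2*sqrt(4.95504e-11 * 169200) = 5.791e-03 m


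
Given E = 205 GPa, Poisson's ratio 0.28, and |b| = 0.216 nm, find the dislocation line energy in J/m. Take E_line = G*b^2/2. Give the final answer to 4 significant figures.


Step 1: G = E / (2*(1+nu))
G = 205 / (2*(1+0.28)) = 80.0781 GPa = 8.00781e+10 Pa
Step 2: E_line = G*b^2/2
b = 0.216 nm = 2.16e-10 m
E_line = 0.5 * 8.00781e+10 * (2.16e-10)^2 = 1.868e-09 J/m


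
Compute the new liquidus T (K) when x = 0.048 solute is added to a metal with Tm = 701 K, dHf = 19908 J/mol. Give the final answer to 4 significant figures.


dT = R*Tm^2*x / dHf
dT = 8.314 * 701^2 * 0.048 / 19908
dT = 9.85053 K
T_new = 701 - 9.85053 = 691.1 K


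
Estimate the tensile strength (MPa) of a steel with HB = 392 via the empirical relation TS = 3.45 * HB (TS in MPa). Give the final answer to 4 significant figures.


TS (MPa) = 3.45 * HB
TS = 3.45 * 392
TS = 1352 MPa


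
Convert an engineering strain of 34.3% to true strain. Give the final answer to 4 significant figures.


epsilon_true = ln(1 + epsilon_eng)
epsilon_true = ln(1 + 0.343)
epsilon_true = 0.2949


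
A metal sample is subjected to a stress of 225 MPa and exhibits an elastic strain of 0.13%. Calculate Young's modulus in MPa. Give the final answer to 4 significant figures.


E = sigma / epsilon
epsilon = 0.13% = 1.3e-03
E = 225 / 1.3e-03
E = 173100 MPa


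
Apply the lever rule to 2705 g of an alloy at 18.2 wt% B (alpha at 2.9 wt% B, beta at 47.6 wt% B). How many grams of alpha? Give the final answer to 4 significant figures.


f_alpha = (C_beta - C0) / (C_beta - C_alpha)
f_alpha = (47.6 - 18.2) / (47.6 - 2.9) = 0.657718
m_alpha = f_alpha * m_total = 0.657718 * 2705 = 1779 g


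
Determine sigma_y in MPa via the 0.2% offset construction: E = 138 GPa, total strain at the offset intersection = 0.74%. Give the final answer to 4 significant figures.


Offset strain = 0.002
Elastic strain at yield = total_strain - offset = 7.4e-03 - 0.002 = 5.4e-03
sigma_y = E * elastic_strain = 138000 * 5.4e-03
sigma_y = 745.2 MPa


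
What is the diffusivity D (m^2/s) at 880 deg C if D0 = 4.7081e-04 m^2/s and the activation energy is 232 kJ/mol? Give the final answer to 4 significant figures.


D = D0 * exp(-Qd / (R*T))
T = 1153.15 K
D = 4.7081e-04 * exp(-232e3 / (8.314 * 1153.15))
D = 1.457e-14 m^2/s


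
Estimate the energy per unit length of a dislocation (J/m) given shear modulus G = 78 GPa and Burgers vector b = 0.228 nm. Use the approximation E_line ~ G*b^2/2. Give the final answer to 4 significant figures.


E = G*b^2/2
b = 0.228 nm = 2.28e-10 m
G = 78 GPa = 7.8e+10 Pa
E = 0.5 * 7.8e+10 * (2.28e-10)^2
E = 2.027e-09 J/m


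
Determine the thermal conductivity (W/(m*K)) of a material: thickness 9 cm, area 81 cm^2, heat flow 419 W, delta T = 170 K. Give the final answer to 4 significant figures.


k = Q*L / (A*dT)
L = 0.09 m, A = 8.1e-03 m^2
k = 419 * 0.09 / (8.1e-03 * 170)
k = 27.39 W/(m*K)


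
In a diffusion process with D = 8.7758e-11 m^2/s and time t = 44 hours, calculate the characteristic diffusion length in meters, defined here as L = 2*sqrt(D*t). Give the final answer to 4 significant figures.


t = 44 hr = 158400 s
Diffusion length = 2*sqrt(D*t)
= 2*sqrt(8.7758e-11 * 158400)
= 7.457e-03 m


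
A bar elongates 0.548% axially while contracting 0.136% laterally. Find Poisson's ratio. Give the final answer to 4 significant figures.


nu = -epsilon_lat / epsilon_axial
Lateral strain is contraction (negative), so using magnitudes:
nu = 0.136 / 0.548
nu = 0.2482


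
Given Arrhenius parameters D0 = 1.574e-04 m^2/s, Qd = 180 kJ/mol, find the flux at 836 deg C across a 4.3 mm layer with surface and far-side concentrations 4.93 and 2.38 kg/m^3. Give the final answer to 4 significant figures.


Step 1: D = D0 * exp(-Qd/(R*T))
T = 836 + 273.15 = 1109.15 K
D = 1.574e-04 * exp(-180e3 / (8.314 * 1109.15)) = 5.24475e-13 m^2/s
Step 2: J = D * (C1 - C2) / dx
J = 5.24475e-13 * (4.93 - 2.38) / 4.3e-03
J = 3.11e-10 kg/(m^2*s)


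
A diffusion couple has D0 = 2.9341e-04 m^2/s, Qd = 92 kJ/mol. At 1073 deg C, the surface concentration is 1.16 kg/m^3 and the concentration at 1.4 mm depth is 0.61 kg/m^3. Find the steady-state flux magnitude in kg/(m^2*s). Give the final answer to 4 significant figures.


Step 1: D = D0 * exp(-Qd/(R*T))
T = 1073 + 273.15 = 1346.15 K
D = 2.9341e-04 * exp(-92e3 / (8.314 * 1346.15)) = 7.89717e-08 m^2/s
Step 2: J = D * (C1 - C2) / dx
J = 7.89717e-08 * (1.16 - 0.61) / 1.4e-03
J = 3.102e-05 kg/(m^2*s)


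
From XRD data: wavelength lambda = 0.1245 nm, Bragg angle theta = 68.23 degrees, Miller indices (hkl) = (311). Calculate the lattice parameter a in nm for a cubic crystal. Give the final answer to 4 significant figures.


d = lambda / (2*sin(theta))
d = 0.1245 / (2*sin(68.23 deg))
d = 0.0670306 nm
a = d * sqrt(h^2+k^2+l^2) = 0.0670306 * sqrt(11)
a = 0.2223 nm


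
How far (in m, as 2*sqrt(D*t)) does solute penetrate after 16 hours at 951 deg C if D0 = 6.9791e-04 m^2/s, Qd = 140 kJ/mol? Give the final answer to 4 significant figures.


Step 1: D = D0 * exp(-Qd/(R*T))
T = 1224.15 K
D = 6.9791e-04 * exp(-140e3 / (8.314 * 1224.15)) = 7.4091e-10 m^2/s
Step 2: L = 2*sqrt(D*t)
t = 16 h = 57600 s
L = 2*sqrt(7.4091e-10 * 57600) = 0.01307 m


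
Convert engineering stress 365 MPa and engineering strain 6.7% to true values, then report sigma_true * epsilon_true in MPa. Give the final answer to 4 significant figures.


sigma_true = sigma_eng * (1 + epsilon_eng)
sigma_true = 365 * (1 + 0.067) = 389.455 MPa
epsilon_true = ln(1 + epsilon_eng)
epsilon_true = ln(1 + 0.067) = 0.064851
sigma_true * epsilon_true = 389.455 * 0.064851 = 25.26 MPa


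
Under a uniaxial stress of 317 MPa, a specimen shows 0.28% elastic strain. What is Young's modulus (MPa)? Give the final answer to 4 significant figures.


E = sigma / epsilon
epsilon = 0.28% = 2.8e-03
E = 317 / 2.8e-03
E = 113200 MPa


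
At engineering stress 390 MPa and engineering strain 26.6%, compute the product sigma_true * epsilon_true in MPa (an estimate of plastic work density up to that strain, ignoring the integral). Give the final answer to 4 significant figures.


sigma_true = sigma_eng * (1 + epsilon_eng)
sigma_true = 390 * (1 + 0.266) = 493.74 MPa
epsilon_true = ln(1 + epsilon_eng)
epsilon_true = ln(1 + 0.266) = 0.235862
sigma_true * epsilon_true = 493.74 * 0.235862 = 116.5 MPa


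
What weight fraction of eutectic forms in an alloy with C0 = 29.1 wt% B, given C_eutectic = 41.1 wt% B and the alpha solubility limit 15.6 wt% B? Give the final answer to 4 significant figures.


f_primary = (C_e - C0) / (C_e - C_alpha_max)
f_primary = (41.1 - 29.1) / (41.1 - 15.6)
f_primary = 0.470588
f_eutectic = 1 - 0.470588 = 0.5294


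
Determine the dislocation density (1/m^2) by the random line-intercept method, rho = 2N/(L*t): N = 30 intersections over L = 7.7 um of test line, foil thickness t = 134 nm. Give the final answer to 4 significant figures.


rho = 2N / (L * t)
L = 7.7 um = 7.7e-06 m, t = 134 nm = 1.34e-07 m
rho = 2 * 30 / (7.7e-06 * 1.34e-07)
rho = 5.815e+13 1/m^2


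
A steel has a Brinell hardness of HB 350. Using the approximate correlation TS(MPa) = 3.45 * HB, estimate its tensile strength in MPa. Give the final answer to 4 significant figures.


TS (MPa) = 3.45 * HB
TS = 3.45 * 350
TS = 1208 MPa


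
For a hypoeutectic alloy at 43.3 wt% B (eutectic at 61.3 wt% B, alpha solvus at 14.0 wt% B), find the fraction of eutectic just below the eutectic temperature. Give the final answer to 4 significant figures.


f_primary = (C_e - C0) / (C_e - C_alpha_max)
f_primary = (61.3 - 43.3) / (61.3 - 14.0)
f_primary = 0.38055
f_eutectic = 1 - 0.38055 = 0.6195


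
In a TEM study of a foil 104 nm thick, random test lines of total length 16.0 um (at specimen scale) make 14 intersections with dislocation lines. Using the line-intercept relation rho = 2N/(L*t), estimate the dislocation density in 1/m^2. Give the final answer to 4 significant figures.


rho = 2N / (L * t)
L = 16.0 um = 1.6e-05 m, t = 104 nm = 1.04e-07 m
rho = 2 * 14 / (1.6e-05 * 1.04e-07)
rho = 1.683e+13 1/m^2


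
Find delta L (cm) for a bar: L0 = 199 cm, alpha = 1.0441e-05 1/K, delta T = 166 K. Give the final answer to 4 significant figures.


dL = L0 * alpha * dT
dL = 199 * 1.0441e-05 * 166
dL = 0.3449 cm


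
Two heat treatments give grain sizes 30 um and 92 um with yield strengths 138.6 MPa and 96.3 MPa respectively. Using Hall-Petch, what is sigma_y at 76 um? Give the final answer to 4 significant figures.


sigma_y = sigma0 + k / sqrt(d)
1/sqrt(d1) = 1/sqrt(3e-05) = 182.574;  1/sqrt(d2) = 104.257
k = (sigma1 - sigma2) / (1/sqrt(d1) - 1/sqrt(d2)) = (138.6 - 96.3) / (182.574 - 104.257) = 0.540113 MPa*m^0.5
sigma0 = sigma1 - k/sqrt(d1) = 138.6 - 0.540113*182.574 = 39.9894 MPa
sigma_y(d3) = 39.9894 + 0.540113 / sqrt(7.6e-05) = 101.9 MPa


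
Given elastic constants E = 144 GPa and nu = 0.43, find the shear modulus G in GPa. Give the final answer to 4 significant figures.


G = E / (2*(1+nu))
G = 144 / (2*(1+0.43))
G = 50.35 GPa


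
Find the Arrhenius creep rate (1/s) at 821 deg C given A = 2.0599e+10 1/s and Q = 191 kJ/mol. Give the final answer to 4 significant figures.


rate = A * exp(-Q / (R*T))
T = 821 + 273.15 = 1094.15 K
rate = 2.0599e+10 * exp(-191e3 / (8.314 * 1094.15))
rate = 15.67 1/s


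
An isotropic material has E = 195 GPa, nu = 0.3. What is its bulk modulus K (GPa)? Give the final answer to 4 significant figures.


K = E / (3*(1-2*nu))
K = 195 / (3*(1-2*0.3))
K = 162.5 GPa


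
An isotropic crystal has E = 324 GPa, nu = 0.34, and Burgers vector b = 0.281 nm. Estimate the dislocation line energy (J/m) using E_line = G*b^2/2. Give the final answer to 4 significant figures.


Step 1: G = E / (2*(1+nu))
G = 324 / (2*(1+0.34)) = 120.896 GPa = 1.20896e+11 Pa
Step 2: E_line = G*b^2/2
b = 0.281 nm = 2.81e-10 m
E_line = 0.5 * 1.20896e+11 * (2.81e-10)^2 = 4.773e-09 J/m


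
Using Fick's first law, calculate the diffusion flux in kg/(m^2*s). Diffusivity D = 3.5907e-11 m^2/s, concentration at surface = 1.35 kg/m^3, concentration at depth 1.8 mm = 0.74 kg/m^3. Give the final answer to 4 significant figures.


J = -D * (dC/dx) = D * (C1 - C2) / dx
J = 3.5907e-11 * (1.35 - 0.74) / 1.8e-03
J = 1.217e-08 kg/(m^2*s)


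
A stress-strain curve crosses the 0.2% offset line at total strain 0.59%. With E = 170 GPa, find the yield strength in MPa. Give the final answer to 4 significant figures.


Offset strain = 0.002
Elastic strain at yield = total_strain - offset = 5.9e-03 - 0.002 = 3.9e-03
sigma_y = E * elastic_strain = 170000 * 3.9e-03
sigma_y = 663 MPa


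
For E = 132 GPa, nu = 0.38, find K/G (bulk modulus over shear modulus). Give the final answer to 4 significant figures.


G = E / (2*(1+nu))
G = 132 / (2*(1+0.38)) = 47.8261 GPa
K = E / (3*(1-2*nu))
K = 132 / (3*(1-2*0.38)) = 183.333 GPa
K/G = 183.333 / 47.8261 = 3.833


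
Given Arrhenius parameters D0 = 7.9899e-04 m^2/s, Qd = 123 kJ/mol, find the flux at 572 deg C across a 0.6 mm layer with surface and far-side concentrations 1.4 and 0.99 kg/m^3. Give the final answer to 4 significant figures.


Step 1: D = D0 * exp(-Qd/(R*T))
T = 572 + 273.15 = 845.15 K
D = 7.9899e-04 * exp(-123e3 / (8.314 * 845.15)) = 1.99632e-11 m^2/s
Step 2: J = D * (C1 - C2) / dx
J = 1.99632e-11 * (1.4 - 0.99) / 6e-04
J = 1.364e-08 kg/(m^2*s)


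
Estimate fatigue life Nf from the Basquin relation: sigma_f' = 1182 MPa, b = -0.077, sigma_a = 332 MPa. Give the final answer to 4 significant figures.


sigma_a = sigma_f' * (2*Nf)^b
2*Nf = (sigma_a / sigma_f')^(1/b)
2*Nf = (332 / 1182)^(1/-0.077)
2*Nf = 1.45235e+07
Nf = 7.262e+06 cycles


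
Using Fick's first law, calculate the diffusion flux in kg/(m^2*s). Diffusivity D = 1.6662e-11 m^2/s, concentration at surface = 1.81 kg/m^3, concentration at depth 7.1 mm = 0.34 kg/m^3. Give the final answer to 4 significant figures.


J = -D * (dC/dx) = D * (C1 - C2) / dx
J = 1.6662e-11 * (1.81 - 0.34) / 7.1e-03
J = 3.45e-09 kg/(m^2*s)


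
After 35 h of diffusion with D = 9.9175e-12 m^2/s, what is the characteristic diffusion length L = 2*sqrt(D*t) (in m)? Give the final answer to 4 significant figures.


t = 35 hr = 126000 s
Diffusion length = 2*sqrt(D*t)
= 2*sqrt(9.9175e-12 * 126000)
= 2.236e-03 m


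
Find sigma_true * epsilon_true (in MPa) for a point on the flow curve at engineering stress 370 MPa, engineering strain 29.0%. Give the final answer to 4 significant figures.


sigma_true = sigma_eng * (1 + epsilon_eng)
sigma_true = 370 * (1 + 0.29) = 477.3 MPa
epsilon_true = ln(1 + epsilon_eng)
epsilon_true = ln(1 + 0.29) = 0.254642
sigma_true * epsilon_true = 477.3 * 0.254642 = 121.5 MPa


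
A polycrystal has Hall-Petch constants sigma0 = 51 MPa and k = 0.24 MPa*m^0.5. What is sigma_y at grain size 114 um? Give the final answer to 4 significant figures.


sigma_y = sigma0 + k / sqrt(d)
d = 114 um = 1.14e-04 m
sigma_y = 51 + 0.24 / sqrt(1.14e-04)
sigma_y = 73.48 MPa


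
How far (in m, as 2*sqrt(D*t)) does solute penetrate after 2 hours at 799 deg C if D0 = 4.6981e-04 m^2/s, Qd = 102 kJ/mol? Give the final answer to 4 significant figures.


Step 1: D = D0 * exp(-Qd/(R*T))
T = 1072.15 K
D = 4.6981e-04 * exp(-102e3 / (8.314 * 1072.15)) = 5.03908e-09 m^2/s
Step 2: L = 2*sqrt(D*t)
t = 2 h = 7200 s
L = 2*sqrt(5.03908e-09 * 7200) = 0.01205 m


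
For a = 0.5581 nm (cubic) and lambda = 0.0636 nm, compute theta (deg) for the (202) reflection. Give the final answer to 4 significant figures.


d = a / sqrt(h^2+k^2+l^2)
d = 0.5581 / sqrt(8) = 0.197318 nm
lambda = 2*d*sin(theta)  =>  sin(theta) = lambda / (2*d)
sin(theta) = 0.0636 / (2 * 0.197318) = 0.161161
theta = 9.274 deg


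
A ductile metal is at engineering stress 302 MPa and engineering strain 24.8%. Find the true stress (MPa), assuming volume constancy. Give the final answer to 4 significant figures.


sigma_true = sigma_eng * (1 + epsilon_eng)
sigma_true = 302 * (1 + 0.248)
sigma_true = 376.9 MPa


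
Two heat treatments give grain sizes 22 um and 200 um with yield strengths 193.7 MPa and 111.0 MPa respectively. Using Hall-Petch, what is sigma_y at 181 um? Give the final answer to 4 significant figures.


sigma_y = sigma0 + k / sqrt(d)
1/sqrt(d1) = 1/sqrt(2.2e-05) = 213.201;  1/sqrt(d2) = 70.7107
k = (sigma1 - sigma2) / (1/sqrt(d1) - 1/sqrt(d2)) = (193.7 - 111.0) / (213.201 - 70.7107) = 0.580391 MPa*m^0.5
sigma0 = sigma1 - k/sqrt(d1) = 193.7 - 0.580391*213.201 = 69.9601 MPa
sigma_y(d3) = 69.9601 + 0.580391 / sqrt(1.81e-04) = 113.1 MPa


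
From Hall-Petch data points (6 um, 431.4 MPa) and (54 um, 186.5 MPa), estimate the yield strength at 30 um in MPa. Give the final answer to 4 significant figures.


sigma_y = sigma0 + k / sqrt(d)
1/sqrt(d1) = 1/sqrt(6e-06) = 408.248;  1/sqrt(d2) = 136.083
k = (sigma1 - sigma2) / (1/sqrt(d1) - 1/sqrt(d2)) = (431.4 - 186.5) / (408.248 - 136.083) = 0.89982 MPa*m^0.5
sigma0 = sigma1 - k/sqrt(d1) = 431.4 - 0.89982*408.248 = 64.05 MPa
sigma_y(d3) = 64.05 + 0.89982 / sqrt(3e-05) = 228.3 MPa


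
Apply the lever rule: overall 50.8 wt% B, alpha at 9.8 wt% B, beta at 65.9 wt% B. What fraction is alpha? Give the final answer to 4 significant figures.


f_alpha = (C_beta - C0) / (C_beta - C_alpha)
f_alpha = (65.9 - 50.8) / (65.9 - 9.8)
f_alpha = 0.2692


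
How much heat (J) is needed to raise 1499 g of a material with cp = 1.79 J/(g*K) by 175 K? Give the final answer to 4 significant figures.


Q = m * cp * dT
Q = 1499 * 1.79 * 175
Q = 469600 J


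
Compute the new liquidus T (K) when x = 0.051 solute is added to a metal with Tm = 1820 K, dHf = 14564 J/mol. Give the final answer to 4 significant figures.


dT = R*Tm^2*x / dHf
dT = 8.314 * 1820^2 * 0.051 / 14564
dT = 96.4367 K
T_new = 1820 - 96.4367 = 1724 K


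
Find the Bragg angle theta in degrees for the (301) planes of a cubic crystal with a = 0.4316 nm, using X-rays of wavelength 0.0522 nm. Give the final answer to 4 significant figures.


d = a / sqrt(h^2+k^2+l^2)
d = 0.4316 / sqrt(10) = 0.136484 nm
lambda = 2*d*sin(theta)  =>  sin(theta) = lambda / (2*d)
sin(theta) = 0.0522 / (2 * 0.136484) = 0.191231
theta = 11.02 deg


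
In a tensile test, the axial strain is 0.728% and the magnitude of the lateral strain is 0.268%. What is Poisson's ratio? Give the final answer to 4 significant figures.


nu = -epsilon_lat / epsilon_axial
Lateral strain is contraction (negative), so using magnitudes:
nu = 0.268 / 0.728
nu = 0.3681


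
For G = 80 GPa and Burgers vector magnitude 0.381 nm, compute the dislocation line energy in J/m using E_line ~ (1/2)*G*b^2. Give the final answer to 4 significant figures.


E = G*b^2/2
b = 0.381 nm = 3.81e-10 m
G = 80 GPa = 8e+10 Pa
E = 0.5 * 8e+10 * (3.81e-10)^2
E = 5.806e-09 J/m


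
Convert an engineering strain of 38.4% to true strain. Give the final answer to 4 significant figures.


epsilon_true = ln(1 + epsilon_eng)
epsilon_true = ln(1 + 0.384)
epsilon_true = 0.325


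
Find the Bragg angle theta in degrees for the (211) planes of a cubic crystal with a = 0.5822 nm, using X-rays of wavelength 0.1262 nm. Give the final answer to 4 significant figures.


d = a / sqrt(h^2+k^2+l^2)
d = 0.5822 / sqrt(6) = 0.237682 nm
lambda = 2*d*sin(theta)  =>  sin(theta) = lambda / (2*d)
sin(theta) = 0.1262 / (2 * 0.237682) = 0.265481
theta = 15.4 deg


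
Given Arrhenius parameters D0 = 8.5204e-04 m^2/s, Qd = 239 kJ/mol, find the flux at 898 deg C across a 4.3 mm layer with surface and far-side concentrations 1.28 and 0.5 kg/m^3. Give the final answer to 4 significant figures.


Step 1: D = D0 * exp(-Qd/(R*T))
T = 898 + 273.15 = 1171.15 K
D = 8.5204e-04 * exp(-239e3 / (8.314 * 1171.15)) = 1.8638e-14 m^2/s
Step 2: J = D * (C1 - C2) / dx
J = 1.8638e-14 * (1.28 - 0.5) / 4.3e-03
J = 3.381e-12 kg/(m^2*s)


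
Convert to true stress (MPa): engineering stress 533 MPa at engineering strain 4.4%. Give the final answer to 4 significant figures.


sigma_true = sigma_eng * (1 + epsilon_eng)
sigma_true = 533 * (1 + 0.044)
sigma_true = 556.5 MPa


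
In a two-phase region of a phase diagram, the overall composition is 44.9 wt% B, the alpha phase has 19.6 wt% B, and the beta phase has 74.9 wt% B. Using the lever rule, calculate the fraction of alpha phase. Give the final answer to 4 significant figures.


f_alpha = (C_beta - C0) / (C_beta - C_alpha)
f_alpha = (74.9 - 44.9) / (74.9 - 19.6)
f_alpha = 0.5425


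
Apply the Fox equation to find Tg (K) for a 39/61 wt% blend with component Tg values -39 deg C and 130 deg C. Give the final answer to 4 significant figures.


1/Tg = w1/Tg1 + w2/Tg2 (in Kelvin)
Tg1 = 234.15 K, Tg2 = 403.15 K
1/Tg = 0.39/234.15 + 0.61/403.15
Tg = 314.6 K


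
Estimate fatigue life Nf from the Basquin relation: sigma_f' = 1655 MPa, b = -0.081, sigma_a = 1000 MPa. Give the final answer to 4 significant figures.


sigma_a = sigma_f' * (2*Nf)^b
2*Nf = (sigma_a / sigma_f')^(1/b)
2*Nf = (1000 / 1655)^(1/-0.081)
2*Nf = 502.585
Nf = 251.3 cycles


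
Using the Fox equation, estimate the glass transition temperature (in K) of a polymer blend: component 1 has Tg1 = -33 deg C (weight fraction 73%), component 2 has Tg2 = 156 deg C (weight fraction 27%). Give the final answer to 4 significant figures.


1/Tg = w1/Tg1 + w2/Tg2 (in Kelvin)
Tg1 = 240.15 K, Tg2 = 429.15 K
1/Tg = 0.73/240.15 + 0.27/429.15
Tg = 272.6 K


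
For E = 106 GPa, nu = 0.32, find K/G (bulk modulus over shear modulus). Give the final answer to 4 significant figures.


G = E / (2*(1+nu))
G = 106 / (2*(1+0.32)) = 40.1515 GPa
K = E / (3*(1-2*nu))
K = 106 / (3*(1-2*0.32)) = 98.1481 GPa
K/G = 98.1481 / 40.1515 = 2.444


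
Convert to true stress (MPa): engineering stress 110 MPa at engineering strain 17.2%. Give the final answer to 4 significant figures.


sigma_true = sigma_eng * (1 + epsilon_eng)
sigma_true = 110 * (1 + 0.172)
sigma_true = 128.9 MPa


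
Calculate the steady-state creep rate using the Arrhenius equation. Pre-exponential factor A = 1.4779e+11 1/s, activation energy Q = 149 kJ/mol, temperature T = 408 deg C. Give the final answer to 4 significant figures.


rate = A * exp(-Q / (R*T))
T = 408 + 273.15 = 681.15 K
rate = 1.4779e+11 * exp(-149e3 / (8.314 * 681.15))
rate = 0.5534 1/s


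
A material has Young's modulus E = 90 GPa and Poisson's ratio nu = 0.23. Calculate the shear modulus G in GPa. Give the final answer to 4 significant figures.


G = E / (2*(1+nu))
G = 90 / (2*(1+0.23))
G = 36.59 GPa


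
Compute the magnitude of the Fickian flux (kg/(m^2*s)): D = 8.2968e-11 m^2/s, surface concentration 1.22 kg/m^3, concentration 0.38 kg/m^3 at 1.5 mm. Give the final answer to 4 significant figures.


J = -D * (dC/dx) = D * (C1 - C2) / dx
J = 8.2968e-11 * (1.22 - 0.38) / 1.5e-03
J = 4.646e-08 kg/(m^2*s)


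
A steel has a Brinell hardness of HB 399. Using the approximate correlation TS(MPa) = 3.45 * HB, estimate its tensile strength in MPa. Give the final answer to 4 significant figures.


TS (MPa) = 3.45 * HB
TS = 3.45 * 399
TS = 1377 MPa


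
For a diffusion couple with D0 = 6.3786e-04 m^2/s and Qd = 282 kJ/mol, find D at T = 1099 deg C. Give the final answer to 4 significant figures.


D = D0 * exp(-Qd / (R*T))
T = 1372.15 K
D = 6.3786e-04 * exp(-282e3 / (8.314 * 1372.15))
D = 1.173e-14 m^2/s


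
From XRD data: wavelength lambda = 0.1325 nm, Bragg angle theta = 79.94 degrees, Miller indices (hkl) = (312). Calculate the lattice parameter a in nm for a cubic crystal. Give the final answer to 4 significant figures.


d = lambda / (2*sin(theta))
d = 0.1325 / (2*sin(79.94 deg))
d = 0.0672845 nm
a = d * sqrt(h^2+k^2+l^2) = 0.0672845 * sqrt(14)
a = 0.2518 nm


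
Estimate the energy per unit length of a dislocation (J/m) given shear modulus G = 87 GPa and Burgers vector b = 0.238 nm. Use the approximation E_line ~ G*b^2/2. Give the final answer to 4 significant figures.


E = G*b^2/2
b = 0.238 nm = 2.38e-10 m
G = 87 GPa = 8.7e+10 Pa
E = 0.5 * 8.7e+10 * (2.38e-10)^2
E = 2.464e-09 J/m


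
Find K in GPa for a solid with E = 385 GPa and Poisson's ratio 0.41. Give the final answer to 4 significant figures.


K = E / (3*(1-2*nu))
K = 385 / (3*(1-2*0.41))
K = 713 GPa


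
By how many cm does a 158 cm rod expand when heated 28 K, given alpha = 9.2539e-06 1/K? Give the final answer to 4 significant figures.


dL = L0 * alpha * dT
dL = 158 * 9.2539e-06 * 28
dL = 0.04094 cm


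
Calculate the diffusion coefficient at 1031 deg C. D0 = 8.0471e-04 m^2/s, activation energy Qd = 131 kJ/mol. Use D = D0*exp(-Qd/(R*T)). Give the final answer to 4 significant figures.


D = D0 * exp(-Qd / (R*T))
T = 1304.15 K
D = 8.0471e-04 * exp(-131e3 / (8.314 * 1304.15))
D = 4.556e-09 m^2/s


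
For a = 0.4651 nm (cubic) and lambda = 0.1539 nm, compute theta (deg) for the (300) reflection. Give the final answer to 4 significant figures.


d = a / sqrt(h^2+k^2+l^2)
d = 0.4651 / sqrt(9) = 0.155033 nm
lambda = 2*d*sin(theta)  =>  sin(theta) = lambda / (2*d)
sin(theta) = 0.1539 / (2 * 0.155033) = 0.496345
theta = 29.76 deg


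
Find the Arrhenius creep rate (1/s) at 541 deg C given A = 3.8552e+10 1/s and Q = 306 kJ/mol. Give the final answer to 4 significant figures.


rate = A * exp(-Q / (R*T))
T = 541 + 273.15 = 814.15 K
rate = 3.8552e+10 * exp(-306e3 / (8.314 * 814.15))
rate = 8.971e-10 1/s


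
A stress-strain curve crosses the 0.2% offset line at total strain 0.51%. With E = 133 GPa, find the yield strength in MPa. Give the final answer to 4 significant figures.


Offset strain = 0.002
Elastic strain at yield = total_strain - offset = 5.1e-03 - 0.002 = 3.1e-03
sigma_y = E * elastic_strain = 133000 * 3.1e-03
sigma_y = 412.3 MPa


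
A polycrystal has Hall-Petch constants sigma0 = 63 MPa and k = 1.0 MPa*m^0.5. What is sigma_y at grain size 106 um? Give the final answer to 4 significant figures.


sigma_y = sigma0 + k / sqrt(d)
d = 106 um = 1.06e-04 m
sigma_y = 63 + 1.0 / sqrt(1.06e-04)
sigma_y = 160.1 MPa


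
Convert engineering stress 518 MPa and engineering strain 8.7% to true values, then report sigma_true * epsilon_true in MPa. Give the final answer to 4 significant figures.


sigma_true = sigma_eng * (1 + epsilon_eng)
sigma_true = 518 * (1 + 0.087) = 563.066 MPa
epsilon_true = ln(1 + epsilon_eng)
epsilon_true = ln(1 + 0.087) = 0.0834216
sigma_true * epsilon_true = 563.066 * 0.0834216 = 46.97 MPa


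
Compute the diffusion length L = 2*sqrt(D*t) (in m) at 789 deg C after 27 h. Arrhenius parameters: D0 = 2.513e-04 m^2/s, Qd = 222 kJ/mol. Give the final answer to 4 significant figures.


Step 1: D = D0 * exp(-Qd/(R*T))
T = 1062.15 K
D = 2.513e-04 * exp(-222e3 / (8.314 * 1062.15)) = 3.03553e-15 m^2/s
Step 2: L = 2*sqrt(D*t)
t = 27 h = 97200 s
L = 2*sqrt(3.03553e-15 * 97200) = 3.435e-05 m


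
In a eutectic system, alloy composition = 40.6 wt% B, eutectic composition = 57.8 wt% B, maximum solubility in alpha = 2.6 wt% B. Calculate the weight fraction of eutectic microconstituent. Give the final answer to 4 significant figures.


f_primary = (C_e - C0) / (C_e - C_alpha_max)
f_primary = (57.8 - 40.6) / (57.8 - 2.6)
f_primary = 0.311594
f_eutectic = 1 - 0.311594 = 0.6884


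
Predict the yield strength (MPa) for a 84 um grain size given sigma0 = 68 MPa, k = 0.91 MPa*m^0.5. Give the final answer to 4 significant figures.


sigma_y = sigma0 + k / sqrt(d)
d = 84 um = 8.4e-05 m
sigma_y = 68 + 0.91 / sqrt(8.4e-05)
sigma_y = 167.3 MPa


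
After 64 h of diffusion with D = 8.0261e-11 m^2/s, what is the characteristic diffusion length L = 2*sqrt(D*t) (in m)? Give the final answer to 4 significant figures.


t = 64 hr = 230400 s
Diffusion length = 2*sqrt(D*t)
= 2*sqrt(8.0261e-11 * 230400)
= 8.6e-03 m


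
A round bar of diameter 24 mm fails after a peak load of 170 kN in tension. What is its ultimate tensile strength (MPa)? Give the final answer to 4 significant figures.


A0 = pi*(d/2)^2 = pi*(24/2)^2 = 452.389 mm^2
UTS = F_max / A0 = 170*1000 / 452.389
UTS = 375.8 MPa


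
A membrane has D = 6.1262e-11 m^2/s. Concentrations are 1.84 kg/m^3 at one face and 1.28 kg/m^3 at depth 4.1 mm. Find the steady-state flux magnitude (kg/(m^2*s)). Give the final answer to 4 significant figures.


J = -D * (dC/dx) = D * (C1 - C2) / dx
J = 6.1262e-11 * (1.84 - 1.28) / 4.1e-03
J = 8.367e-09 kg/(m^2*s)


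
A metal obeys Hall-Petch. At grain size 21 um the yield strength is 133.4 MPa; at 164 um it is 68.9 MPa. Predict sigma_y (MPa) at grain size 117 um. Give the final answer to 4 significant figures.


sigma_y = sigma0 + k / sqrt(d)
1/sqrt(d1) = 1/sqrt(2.1e-05) = 218.218;  1/sqrt(d2) = 78.0869
k = (sigma1 - sigma2) / (1/sqrt(d1) - 1/sqrt(d2)) = (133.4 - 68.9) / (218.218 - 78.0869) = 0.460284 MPa*m^0.5
sigma0 = sigma1 - k/sqrt(d1) = 133.4 - 0.460284*218.218 = 32.9579 MPa
sigma_y(d3) = 32.9579 + 0.460284 / sqrt(1.17e-04) = 75.51 MPa


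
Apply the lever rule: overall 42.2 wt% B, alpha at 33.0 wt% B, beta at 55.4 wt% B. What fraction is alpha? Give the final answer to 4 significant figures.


f_alpha = (C_beta - C0) / (C_beta - C_alpha)
f_alpha = (55.4 - 42.2) / (55.4 - 33.0)
f_alpha = 0.5893


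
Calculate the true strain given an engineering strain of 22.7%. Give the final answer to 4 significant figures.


epsilon_true = ln(1 + epsilon_eng)
epsilon_true = ln(1 + 0.227)
epsilon_true = 0.2046


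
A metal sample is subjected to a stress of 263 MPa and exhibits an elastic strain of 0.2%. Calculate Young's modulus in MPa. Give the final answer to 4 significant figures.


E = sigma / epsilon
epsilon = 0.2% = 2e-03
E = 263 / 2e-03
E = 131500 MPa


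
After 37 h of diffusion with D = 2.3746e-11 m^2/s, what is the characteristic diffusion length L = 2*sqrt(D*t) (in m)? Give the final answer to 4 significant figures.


t = 37 hr = 133200 s
Diffusion length = 2*sqrt(D*t)
= 2*sqrt(2.3746e-11 * 133200)
= 3.557e-03 m


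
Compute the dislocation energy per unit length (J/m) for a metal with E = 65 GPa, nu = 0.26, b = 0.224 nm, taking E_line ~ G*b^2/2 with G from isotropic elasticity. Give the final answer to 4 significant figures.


Step 1: G = E / (2*(1+nu))
G = 65 / (2*(1+0.26)) = 25.7937 GPa = 2.57937e+10 Pa
Step 2: E_line = G*b^2/2
b = 0.224 nm = 2.24e-10 m
E_line = 0.5 * 2.57937e+10 * (2.24e-10)^2 = 6.471e-10 J/m


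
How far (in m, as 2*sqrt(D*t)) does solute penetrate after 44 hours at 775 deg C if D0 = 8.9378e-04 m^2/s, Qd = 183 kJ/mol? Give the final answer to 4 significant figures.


Step 1: D = D0 * exp(-Qd/(R*T))
T = 1048.15 K
D = 8.9378e-04 * exp(-183e3 / (8.314 * 1048.15)) = 6.77769e-13 m^2/s
Step 2: L = 2*sqrt(D*t)
t = 44 h = 158400 s
L = 2*sqrt(6.77769e-13 * 158400) = 6.553e-04 m


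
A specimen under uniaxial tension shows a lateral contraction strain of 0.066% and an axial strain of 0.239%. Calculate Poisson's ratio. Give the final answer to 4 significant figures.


nu = -epsilon_lat / epsilon_axial
Lateral strain is contraction (negative), so using magnitudes:
nu = 0.066 / 0.239
nu = 0.2762


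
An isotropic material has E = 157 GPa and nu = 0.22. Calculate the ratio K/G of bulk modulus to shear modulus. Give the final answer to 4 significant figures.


G = E / (2*(1+nu))
G = 157 / (2*(1+0.22)) = 64.3443 GPa
K = E / (3*(1-2*nu))
K = 157 / (3*(1-2*0.22)) = 93.4524 GPa
K/G = 93.4524 / 64.3443 = 1.452


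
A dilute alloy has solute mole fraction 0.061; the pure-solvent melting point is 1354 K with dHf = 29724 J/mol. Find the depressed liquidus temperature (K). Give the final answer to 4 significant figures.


dT = R*Tm^2*x / dHf
dT = 8.314 * 1354^2 * 0.061 / 29724
dT = 31.2802 K
T_new = 1354 - 31.2802 = 1323 K


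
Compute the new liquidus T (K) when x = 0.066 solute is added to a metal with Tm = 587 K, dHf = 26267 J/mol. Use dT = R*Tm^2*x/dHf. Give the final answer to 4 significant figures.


dT = R*Tm^2*x / dHf
dT = 8.314 * 587^2 * 0.066 / 26267
dT = 7.19813 K
T_new = 587 - 7.19813 = 579.8 K


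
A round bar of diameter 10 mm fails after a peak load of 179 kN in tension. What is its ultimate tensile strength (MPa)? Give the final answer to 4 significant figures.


A0 = pi*(d/2)^2 = pi*(10/2)^2 = 78.5398 mm^2
UTS = F_max / A0 = 179*1000 / 78.5398
UTS = 2279 MPa


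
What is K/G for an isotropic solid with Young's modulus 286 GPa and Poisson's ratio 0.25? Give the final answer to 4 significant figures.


G = E / (2*(1+nu))
G = 286 / (2*(1+0.25)) = 114.4 GPa
K = E / (3*(1-2*nu))
K = 286 / (3*(1-2*0.25)) = 190.667 GPa
K/G = 190.667 / 114.4 = 1.667


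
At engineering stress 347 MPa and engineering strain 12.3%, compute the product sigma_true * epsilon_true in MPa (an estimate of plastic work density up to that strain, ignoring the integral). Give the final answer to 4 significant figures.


sigma_true = sigma_eng * (1 + epsilon_eng)
sigma_true = 347 * (1 + 0.123) = 389.681 MPa
epsilon_true = ln(1 + epsilon_eng)
epsilon_true = ln(1 + 0.123) = 0.116004
sigma_true * epsilon_true = 389.681 * 0.116004 = 45.2 MPa
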